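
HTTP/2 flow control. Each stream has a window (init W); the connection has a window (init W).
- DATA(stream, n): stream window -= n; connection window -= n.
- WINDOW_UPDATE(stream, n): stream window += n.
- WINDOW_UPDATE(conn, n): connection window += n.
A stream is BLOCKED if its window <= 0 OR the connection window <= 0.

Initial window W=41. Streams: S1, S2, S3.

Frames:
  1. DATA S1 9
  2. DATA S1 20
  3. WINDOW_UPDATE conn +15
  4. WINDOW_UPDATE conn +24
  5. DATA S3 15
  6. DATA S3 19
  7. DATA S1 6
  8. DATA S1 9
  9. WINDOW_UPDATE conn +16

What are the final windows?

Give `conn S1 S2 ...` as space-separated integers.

Op 1: conn=32 S1=32 S2=41 S3=41 blocked=[]
Op 2: conn=12 S1=12 S2=41 S3=41 blocked=[]
Op 3: conn=27 S1=12 S2=41 S3=41 blocked=[]
Op 4: conn=51 S1=12 S2=41 S3=41 blocked=[]
Op 5: conn=36 S1=12 S2=41 S3=26 blocked=[]
Op 6: conn=17 S1=12 S2=41 S3=7 blocked=[]
Op 7: conn=11 S1=6 S2=41 S3=7 blocked=[]
Op 8: conn=2 S1=-3 S2=41 S3=7 blocked=[1]
Op 9: conn=18 S1=-3 S2=41 S3=7 blocked=[1]

Answer: 18 -3 41 7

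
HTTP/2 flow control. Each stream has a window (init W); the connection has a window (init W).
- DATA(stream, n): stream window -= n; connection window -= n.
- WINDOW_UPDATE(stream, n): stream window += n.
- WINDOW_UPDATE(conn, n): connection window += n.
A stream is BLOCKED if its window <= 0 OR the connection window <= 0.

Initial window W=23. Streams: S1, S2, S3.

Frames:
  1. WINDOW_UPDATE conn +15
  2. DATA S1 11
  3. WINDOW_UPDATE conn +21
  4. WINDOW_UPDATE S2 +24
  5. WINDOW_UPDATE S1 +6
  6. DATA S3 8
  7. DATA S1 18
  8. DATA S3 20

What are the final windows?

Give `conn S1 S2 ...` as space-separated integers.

Op 1: conn=38 S1=23 S2=23 S3=23 blocked=[]
Op 2: conn=27 S1=12 S2=23 S3=23 blocked=[]
Op 3: conn=48 S1=12 S2=23 S3=23 blocked=[]
Op 4: conn=48 S1=12 S2=47 S3=23 blocked=[]
Op 5: conn=48 S1=18 S2=47 S3=23 blocked=[]
Op 6: conn=40 S1=18 S2=47 S3=15 blocked=[]
Op 7: conn=22 S1=0 S2=47 S3=15 blocked=[1]
Op 8: conn=2 S1=0 S2=47 S3=-5 blocked=[1, 3]

Answer: 2 0 47 -5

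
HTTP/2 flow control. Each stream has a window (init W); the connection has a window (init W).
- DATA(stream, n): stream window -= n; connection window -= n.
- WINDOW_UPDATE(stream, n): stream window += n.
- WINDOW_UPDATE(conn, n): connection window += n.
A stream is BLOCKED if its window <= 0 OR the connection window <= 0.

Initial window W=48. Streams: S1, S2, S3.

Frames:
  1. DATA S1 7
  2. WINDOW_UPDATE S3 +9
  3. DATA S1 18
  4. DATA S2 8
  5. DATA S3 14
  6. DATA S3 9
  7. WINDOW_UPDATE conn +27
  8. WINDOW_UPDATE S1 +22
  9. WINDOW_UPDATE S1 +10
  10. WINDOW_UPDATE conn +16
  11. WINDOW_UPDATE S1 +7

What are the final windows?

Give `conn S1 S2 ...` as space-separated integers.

Answer: 35 62 40 34

Derivation:
Op 1: conn=41 S1=41 S2=48 S3=48 blocked=[]
Op 2: conn=41 S1=41 S2=48 S3=57 blocked=[]
Op 3: conn=23 S1=23 S2=48 S3=57 blocked=[]
Op 4: conn=15 S1=23 S2=40 S3=57 blocked=[]
Op 5: conn=1 S1=23 S2=40 S3=43 blocked=[]
Op 6: conn=-8 S1=23 S2=40 S3=34 blocked=[1, 2, 3]
Op 7: conn=19 S1=23 S2=40 S3=34 blocked=[]
Op 8: conn=19 S1=45 S2=40 S3=34 blocked=[]
Op 9: conn=19 S1=55 S2=40 S3=34 blocked=[]
Op 10: conn=35 S1=55 S2=40 S3=34 blocked=[]
Op 11: conn=35 S1=62 S2=40 S3=34 blocked=[]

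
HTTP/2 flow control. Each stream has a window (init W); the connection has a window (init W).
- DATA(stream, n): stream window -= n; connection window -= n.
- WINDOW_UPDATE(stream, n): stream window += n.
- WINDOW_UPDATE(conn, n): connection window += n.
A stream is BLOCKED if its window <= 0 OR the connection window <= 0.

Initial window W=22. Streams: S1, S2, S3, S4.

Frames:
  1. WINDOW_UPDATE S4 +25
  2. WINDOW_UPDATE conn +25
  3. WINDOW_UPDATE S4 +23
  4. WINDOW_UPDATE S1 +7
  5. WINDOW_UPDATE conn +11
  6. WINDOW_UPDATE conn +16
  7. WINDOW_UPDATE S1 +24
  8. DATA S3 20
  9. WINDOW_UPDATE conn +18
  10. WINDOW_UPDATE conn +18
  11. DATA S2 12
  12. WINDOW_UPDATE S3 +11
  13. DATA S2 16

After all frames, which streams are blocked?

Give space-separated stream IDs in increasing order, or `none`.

Answer: S2

Derivation:
Op 1: conn=22 S1=22 S2=22 S3=22 S4=47 blocked=[]
Op 2: conn=47 S1=22 S2=22 S3=22 S4=47 blocked=[]
Op 3: conn=47 S1=22 S2=22 S3=22 S4=70 blocked=[]
Op 4: conn=47 S1=29 S2=22 S3=22 S4=70 blocked=[]
Op 5: conn=58 S1=29 S2=22 S3=22 S4=70 blocked=[]
Op 6: conn=74 S1=29 S2=22 S3=22 S4=70 blocked=[]
Op 7: conn=74 S1=53 S2=22 S3=22 S4=70 blocked=[]
Op 8: conn=54 S1=53 S2=22 S3=2 S4=70 blocked=[]
Op 9: conn=72 S1=53 S2=22 S3=2 S4=70 blocked=[]
Op 10: conn=90 S1=53 S2=22 S3=2 S4=70 blocked=[]
Op 11: conn=78 S1=53 S2=10 S3=2 S4=70 blocked=[]
Op 12: conn=78 S1=53 S2=10 S3=13 S4=70 blocked=[]
Op 13: conn=62 S1=53 S2=-6 S3=13 S4=70 blocked=[2]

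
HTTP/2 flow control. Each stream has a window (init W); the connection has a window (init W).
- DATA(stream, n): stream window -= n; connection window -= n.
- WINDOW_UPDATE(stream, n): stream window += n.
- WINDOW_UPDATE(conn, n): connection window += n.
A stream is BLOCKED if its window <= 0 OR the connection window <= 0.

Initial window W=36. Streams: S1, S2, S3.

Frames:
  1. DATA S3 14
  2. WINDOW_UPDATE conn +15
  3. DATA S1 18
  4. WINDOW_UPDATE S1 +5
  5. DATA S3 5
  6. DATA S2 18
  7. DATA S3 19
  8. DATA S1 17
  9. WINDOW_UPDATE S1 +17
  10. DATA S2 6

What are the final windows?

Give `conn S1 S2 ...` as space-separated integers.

Answer: -46 23 12 -2

Derivation:
Op 1: conn=22 S1=36 S2=36 S3=22 blocked=[]
Op 2: conn=37 S1=36 S2=36 S3=22 blocked=[]
Op 3: conn=19 S1=18 S2=36 S3=22 blocked=[]
Op 4: conn=19 S1=23 S2=36 S3=22 blocked=[]
Op 5: conn=14 S1=23 S2=36 S3=17 blocked=[]
Op 6: conn=-4 S1=23 S2=18 S3=17 blocked=[1, 2, 3]
Op 7: conn=-23 S1=23 S2=18 S3=-2 blocked=[1, 2, 3]
Op 8: conn=-40 S1=6 S2=18 S3=-2 blocked=[1, 2, 3]
Op 9: conn=-40 S1=23 S2=18 S3=-2 blocked=[1, 2, 3]
Op 10: conn=-46 S1=23 S2=12 S3=-2 blocked=[1, 2, 3]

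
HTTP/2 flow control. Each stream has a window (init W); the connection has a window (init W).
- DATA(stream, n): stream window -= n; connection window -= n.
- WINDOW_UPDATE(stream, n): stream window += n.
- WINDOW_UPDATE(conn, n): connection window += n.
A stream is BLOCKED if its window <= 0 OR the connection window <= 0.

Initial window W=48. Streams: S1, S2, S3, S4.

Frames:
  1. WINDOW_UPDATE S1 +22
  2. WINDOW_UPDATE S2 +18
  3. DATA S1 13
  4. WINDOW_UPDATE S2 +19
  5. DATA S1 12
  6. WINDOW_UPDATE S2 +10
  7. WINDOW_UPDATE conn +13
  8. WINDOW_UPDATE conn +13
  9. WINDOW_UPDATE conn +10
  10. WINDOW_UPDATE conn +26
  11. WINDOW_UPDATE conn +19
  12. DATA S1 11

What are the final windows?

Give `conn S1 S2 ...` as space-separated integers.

Answer: 93 34 95 48 48

Derivation:
Op 1: conn=48 S1=70 S2=48 S3=48 S4=48 blocked=[]
Op 2: conn=48 S1=70 S2=66 S3=48 S4=48 blocked=[]
Op 3: conn=35 S1=57 S2=66 S3=48 S4=48 blocked=[]
Op 4: conn=35 S1=57 S2=85 S3=48 S4=48 blocked=[]
Op 5: conn=23 S1=45 S2=85 S3=48 S4=48 blocked=[]
Op 6: conn=23 S1=45 S2=95 S3=48 S4=48 blocked=[]
Op 7: conn=36 S1=45 S2=95 S3=48 S4=48 blocked=[]
Op 8: conn=49 S1=45 S2=95 S3=48 S4=48 blocked=[]
Op 9: conn=59 S1=45 S2=95 S3=48 S4=48 blocked=[]
Op 10: conn=85 S1=45 S2=95 S3=48 S4=48 blocked=[]
Op 11: conn=104 S1=45 S2=95 S3=48 S4=48 blocked=[]
Op 12: conn=93 S1=34 S2=95 S3=48 S4=48 blocked=[]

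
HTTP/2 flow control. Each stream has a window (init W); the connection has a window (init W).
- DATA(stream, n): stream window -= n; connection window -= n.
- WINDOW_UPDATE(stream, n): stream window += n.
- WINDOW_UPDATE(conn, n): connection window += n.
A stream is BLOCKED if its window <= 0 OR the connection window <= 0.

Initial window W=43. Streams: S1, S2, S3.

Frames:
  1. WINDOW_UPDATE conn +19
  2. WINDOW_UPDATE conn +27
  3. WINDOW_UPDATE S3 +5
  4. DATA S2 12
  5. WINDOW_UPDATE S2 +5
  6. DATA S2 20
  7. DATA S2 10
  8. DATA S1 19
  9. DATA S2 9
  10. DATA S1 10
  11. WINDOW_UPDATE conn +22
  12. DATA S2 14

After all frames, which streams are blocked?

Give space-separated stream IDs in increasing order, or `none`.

Op 1: conn=62 S1=43 S2=43 S3=43 blocked=[]
Op 2: conn=89 S1=43 S2=43 S3=43 blocked=[]
Op 3: conn=89 S1=43 S2=43 S3=48 blocked=[]
Op 4: conn=77 S1=43 S2=31 S3=48 blocked=[]
Op 5: conn=77 S1=43 S2=36 S3=48 blocked=[]
Op 6: conn=57 S1=43 S2=16 S3=48 blocked=[]
Op 7: conn=47 S1=43 S2=6 S3=48 blocked=[]
Op 8: conn=28 S1=24 S2=6 S3=48 blocked=[]
Op 9: conn=19 S1=24 S2=-3 S3=48 blocked=[2]
Op 10: conn=9 S1=14 S2=-3 S3=48 blocked=[2]
Op 11: conn=31 S1=14 S2=-3 S3=48 blocked=[2]
Op 12: conn=17 S1=14 S2=-17 S3=48 blocked=[2]

Answer: S2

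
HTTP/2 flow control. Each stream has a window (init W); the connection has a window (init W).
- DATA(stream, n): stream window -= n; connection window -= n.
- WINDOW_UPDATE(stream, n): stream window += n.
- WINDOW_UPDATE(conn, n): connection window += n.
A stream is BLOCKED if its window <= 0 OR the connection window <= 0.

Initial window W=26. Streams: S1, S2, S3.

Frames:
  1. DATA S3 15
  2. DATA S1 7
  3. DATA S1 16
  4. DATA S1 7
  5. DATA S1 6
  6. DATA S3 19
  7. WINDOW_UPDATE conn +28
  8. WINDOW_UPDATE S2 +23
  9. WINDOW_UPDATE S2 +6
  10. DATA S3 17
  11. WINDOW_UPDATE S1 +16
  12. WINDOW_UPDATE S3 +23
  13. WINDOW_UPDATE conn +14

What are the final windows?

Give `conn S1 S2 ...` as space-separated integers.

Answer: -19 6 55 -2

Derivation:
Op 1: conn=11 S1=26 S2=26 S3=11 blocked=[]
Op 2: conn=4 S1=19 S2=26 S3=11 blocked=[]
Op 3: conn=-12 S1=3 S2=26 S3=11 blocked=[1, 2, 3]
Op 4: conn=-19 S1=-4 S2=26 S3=11 blocked=[1, 2, 3]
Op 5: conn=-25 S1=-10 S2=26 S3=11 blocked=[1, 2, 3]
Op 6: conn=-44 S1=-10 S2=26 S3=-8 blocked=[1, 2, 3]
Op 7: conn=-16 S1=-10 S2=26 S3=-8 blocked=[1, 2, 3]
Op 8: conn=-16 S1=-10 S2=49 S3=-8 blocked=[1, 2, 3]
Op 9: conn=-16 S1=-10 S2=55 S3=-8 blocked=[1, 2, 3]
Op 10: conn=-33 S1=-10 S2=55 S3=-25 blocked=[1, 2, 3]
Op 11: conn=-33 S1=6 S2=55 S3=-25 blocked=[1, 2, 3]
Op 12: conn=-33 S1=6 S2=55 S3=-2 blocked=[1, 2, 3]
Op 13: conn=-19 S1=6 S2=55 S3=-2 blocked=[1, 2, 3]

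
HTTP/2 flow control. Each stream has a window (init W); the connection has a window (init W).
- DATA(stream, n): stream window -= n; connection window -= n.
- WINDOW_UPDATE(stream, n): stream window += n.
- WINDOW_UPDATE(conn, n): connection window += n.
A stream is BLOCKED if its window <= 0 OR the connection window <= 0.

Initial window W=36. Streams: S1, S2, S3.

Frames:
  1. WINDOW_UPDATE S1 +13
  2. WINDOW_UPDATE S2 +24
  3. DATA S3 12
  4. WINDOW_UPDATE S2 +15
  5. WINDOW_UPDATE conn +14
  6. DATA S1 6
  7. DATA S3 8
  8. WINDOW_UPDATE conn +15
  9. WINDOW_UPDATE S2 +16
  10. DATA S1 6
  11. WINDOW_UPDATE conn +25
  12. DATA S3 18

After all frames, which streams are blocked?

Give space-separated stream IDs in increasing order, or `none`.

Answer: S3

Derivation:
Op 1: conn=36 S1=49 S2=36 S3=36 blocked=[]
Op 2: conn=36 S1=49 S2=60 S3=36 blocked=[]
Op 3: conn=24 S1=49 S2=60 S3=24 blocked=[]
Op 4: conn=24 S1=49 S2=75 S3=24 blocked=[]
Op 5: conn=38 S1=49 S2=75 S3=24 blocked=[]
Op 6: conn=32 S1=43 S2=75 S3=24 blocked=[]
Op 7: conn=24 S1=43 S2=75 S3=16 blocked=[]
Op 8: conn=39 S1=43 S2=75 S3=16 blocked=[]
Op 9: conn=39 S1=43 S2=91 S3=16 blocked=[]
Op 10: conn=33 S1=37 S2=91 S3=16 blocked=[]
Op 11: conn=58 S1=37 S2=91 S3=16 blocked=[]
Op 12: conn=40 S1=37 S2=91 S3=-2 blocked=[3]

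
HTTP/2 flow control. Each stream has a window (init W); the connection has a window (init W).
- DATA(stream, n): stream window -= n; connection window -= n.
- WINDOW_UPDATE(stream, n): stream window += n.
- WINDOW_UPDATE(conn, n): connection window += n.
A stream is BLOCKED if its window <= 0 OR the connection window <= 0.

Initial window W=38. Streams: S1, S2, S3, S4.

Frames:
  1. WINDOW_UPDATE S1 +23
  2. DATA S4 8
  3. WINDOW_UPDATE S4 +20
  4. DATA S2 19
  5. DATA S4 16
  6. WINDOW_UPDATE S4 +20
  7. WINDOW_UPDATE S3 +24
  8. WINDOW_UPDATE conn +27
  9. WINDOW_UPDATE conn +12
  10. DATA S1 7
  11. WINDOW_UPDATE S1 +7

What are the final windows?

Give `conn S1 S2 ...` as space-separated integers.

Answer: 27 61 19 62 54

Derivation:
Op 1: conn=38 S1=61 S2=38 S3=38 S4=38 blocked=[]
Op 2: conn=30 S1=61 S2=38 S3=38 S4=30 blocked=[]
Op 3: conn=30 S1=61 S2=38 S3=38 S4=50 blocked=[]
Op 4: conn=11 S1=61 S2=19 S3=38 S4=50 blocked=[]
Op 5: conn=-5 S1=61 S2=19 S3=38 S4=34 blocked=[1, 2, 3, 4]
Op 6: conn=-5 S1=61 S2=19 S3=38 S4=54 blocked=[1, 2, 3, 4]
Op 7: conn=-5 S1=61 S2=19 S3=62 S4=54 blocked=[1, 2, 3, 4]
Op 8: conn=22 S1=61 S2=19 S3=62 S4=54 blocked=[]
Op 9: conn=34 S1=61 S2=19 S3=62 S4=54 blocked=[]
Op 10: conn=27 S1=54 S2=19 S3=62 S4=54 blocked=[]
Op 11: conn=27 S1=61 S2=19 S3=62 S4=54 blocked=[]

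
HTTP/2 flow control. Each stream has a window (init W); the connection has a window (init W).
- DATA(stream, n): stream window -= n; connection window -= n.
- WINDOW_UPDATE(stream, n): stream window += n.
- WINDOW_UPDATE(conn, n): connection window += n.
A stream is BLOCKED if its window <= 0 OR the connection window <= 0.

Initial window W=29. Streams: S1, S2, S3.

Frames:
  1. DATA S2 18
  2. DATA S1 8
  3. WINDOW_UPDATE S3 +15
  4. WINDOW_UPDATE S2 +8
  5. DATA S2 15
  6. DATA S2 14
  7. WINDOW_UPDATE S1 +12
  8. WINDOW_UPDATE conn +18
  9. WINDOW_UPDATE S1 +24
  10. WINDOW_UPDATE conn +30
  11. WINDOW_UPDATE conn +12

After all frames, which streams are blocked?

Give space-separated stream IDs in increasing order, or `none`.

Answer: S2

Derivation:
Op 1: conn=11 S1=29 S2=11 S3=29 blocked=[]
Op 2: conn=3 S1=21 S2=11 S3=29 blocked=[]
Op 3: conn=3 S1=21 S2=11 S3=44 blocked=[]
Op 4: conn=3 S1=21 S2=19 S3=44 blocked=[]
Op 5: conn=-12 S1=21 S2=4 S3=44 blocked=[1, 2, 3]
Op 6: conn=-26 S1=21 S2=-10 S3=44 blocked=[1, 2, 3]
Op 7: conn=-26 S1=33 S2=-10 S3=44 blocked=[1, 2, 3]
Op 8: conn=-8 S1=33 S2=-10 S3=44 blocked=[1, 2, 3]
Op 9: conn=-8 S1=57 S2=-10 S3=44 blocked=[1, 2, 3]
Op 10: conn=22 S1=57 S2=-10 S3=44 blocked=[2]
Op 11: conn=34 S1=57 S2=-10 S3=44 blocked=[2]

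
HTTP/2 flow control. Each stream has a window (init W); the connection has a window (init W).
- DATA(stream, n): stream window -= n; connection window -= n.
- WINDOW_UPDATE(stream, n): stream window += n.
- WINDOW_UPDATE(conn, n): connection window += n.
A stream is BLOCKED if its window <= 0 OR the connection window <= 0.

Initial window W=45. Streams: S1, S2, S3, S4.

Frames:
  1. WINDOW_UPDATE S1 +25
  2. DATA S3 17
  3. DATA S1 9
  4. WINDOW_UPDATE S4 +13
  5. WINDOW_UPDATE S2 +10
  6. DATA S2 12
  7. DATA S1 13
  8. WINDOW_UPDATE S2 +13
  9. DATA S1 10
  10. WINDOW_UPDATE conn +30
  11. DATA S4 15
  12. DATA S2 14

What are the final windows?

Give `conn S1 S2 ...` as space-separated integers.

Answer: -15 38 42 28 43

Derivation:
Op 1: conn=45 S1=70 S2=45 S3=45 S4=45 blocked=[]
Op 2: conn=28 S1=70 S2=45 S3=28 S4=45 blocked=[]
Op 3: conn=19 S1=61 S2=45 S3=28 S4=45 blocked=[]
Op 4: conn=19 S1=61 S2=45 S3=28 S4=58 blocked=[]
Op 5: conn=19 S1=61 S2=55 S3=28 S4=58 blocked=[]
Op 6: conn=7 S1=61 S2=43 S3=28 S4=58 blocked=[]
Op 7: conn=-6 S1=48 S2=43 S3=28 S4=58 blocked=[1, 2, 3, 4]
Op 8: conn=-6 S1=48 S2=56 S3=28 S4=58 blocked=[1, 2, 3, 4]
Op 9: conn=-16 S1=38 S2=56 S3=28 S4=58 blocked=[1, 2, 3, 4]
Op 10: conn=14 S1=38 S2=56 S3=28 S4=58 blocked=[]
Op 11: conn=-1 S1=38 S2=56 S3=28 S4=43 blocked=[1, 2, 3, 4]
Op 12: conn=-15 S1=38 S2=42 S3=28 S4=43 blocked=[1, 2, 3, 4]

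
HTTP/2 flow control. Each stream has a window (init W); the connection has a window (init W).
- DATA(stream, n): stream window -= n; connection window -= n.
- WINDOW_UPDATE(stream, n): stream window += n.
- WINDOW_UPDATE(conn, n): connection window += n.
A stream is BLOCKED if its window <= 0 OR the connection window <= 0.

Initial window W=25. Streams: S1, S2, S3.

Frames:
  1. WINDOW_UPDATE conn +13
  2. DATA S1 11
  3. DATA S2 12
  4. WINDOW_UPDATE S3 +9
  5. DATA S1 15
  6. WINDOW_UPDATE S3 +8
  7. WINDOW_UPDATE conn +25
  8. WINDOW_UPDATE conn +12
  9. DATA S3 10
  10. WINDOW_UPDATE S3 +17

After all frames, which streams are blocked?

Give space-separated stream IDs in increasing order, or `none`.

Op 1: conn=38 S1=25 S2=25 S3=25 blocked=[]
Op 2: conn=27 S1=14 S2=25 S3=25 blocked=[]
Op 3: conn=15 S1=14 S2=13 S3=25 blocked=[]
Op 4: conn=15 S1=14 S2=13 S3=34 blocked=[]
Op 5: conn=0 S1=-1 S2=13 S3=34 blocked=[1, 2, 3]
Op 6: conn=0 S1=-1 S2=13 S3=42 blocked=[1, 2, 3]
Op 7: conn=25 S1=-1 S2=13 S3=42 blocked=[1]
Op 8: conn=37 S1=-1 S2=13 S3=42 blocked=[1]
Op 9: conn=27 S1=-1 S2=13 S3=32 blocked=[1]
Op 10: conn=27 S1=-1 S2=13 S3=49 blocked=[1]

Answer: S1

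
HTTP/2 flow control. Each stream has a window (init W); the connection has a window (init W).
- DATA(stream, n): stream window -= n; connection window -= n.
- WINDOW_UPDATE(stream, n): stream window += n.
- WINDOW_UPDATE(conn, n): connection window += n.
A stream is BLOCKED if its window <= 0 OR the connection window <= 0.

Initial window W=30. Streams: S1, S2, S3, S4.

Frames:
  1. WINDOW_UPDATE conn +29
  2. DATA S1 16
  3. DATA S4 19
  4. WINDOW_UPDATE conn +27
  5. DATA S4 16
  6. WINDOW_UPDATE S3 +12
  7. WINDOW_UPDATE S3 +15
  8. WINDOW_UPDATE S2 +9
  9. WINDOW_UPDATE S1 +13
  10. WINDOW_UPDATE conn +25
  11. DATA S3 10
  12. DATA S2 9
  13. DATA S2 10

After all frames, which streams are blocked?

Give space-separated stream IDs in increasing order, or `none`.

Answer: S4

Derivation:
Op 1: conn=59 S1=30 S2=30 S3=30 S4=30 blocked=[]
Op 2: conn=43 S1=14 S2=30 S3=30 S4=30 blocked=[]
Op 3: conn=24 S1=14 S2=30 S3=30 S4=11 blocked=[]
Op 4: conn=51 S1=14 S2=30 S3=30 S4=11 blocked=[]
Op 5: conn=35 S1=14 S2=30 S3=30 S4=-5 blocked=[4]
Op 6: conn=35 S1=14 S2=30 S3=42 S4=-5 blocked=[4]
Op 7: conn=35 S1=14 S2=30 S3=57 S4=-5 blocked=[4]
Op 8: conn=35 S1=14 S2=39 S3=57 S4=-5 blocked=[4]
Op 9: conn=35 S1=27 S2=39 S3=57 S4=-5 blocked=[4]
Op 10: conn=60 S1=27 S2=39 S3=57 S4=-5 blocked=[4]
Op 11: conn=50 S1=27 S2=39 S3=47 S4=-5 blocked=[4]
Op 12: conn=41 S1=27 S2=30 S3=47 S4=-5 blocked=[4]
Op 13: conn=31 S1=27 S2=20 S3=47 S4=-5 blocked=[4]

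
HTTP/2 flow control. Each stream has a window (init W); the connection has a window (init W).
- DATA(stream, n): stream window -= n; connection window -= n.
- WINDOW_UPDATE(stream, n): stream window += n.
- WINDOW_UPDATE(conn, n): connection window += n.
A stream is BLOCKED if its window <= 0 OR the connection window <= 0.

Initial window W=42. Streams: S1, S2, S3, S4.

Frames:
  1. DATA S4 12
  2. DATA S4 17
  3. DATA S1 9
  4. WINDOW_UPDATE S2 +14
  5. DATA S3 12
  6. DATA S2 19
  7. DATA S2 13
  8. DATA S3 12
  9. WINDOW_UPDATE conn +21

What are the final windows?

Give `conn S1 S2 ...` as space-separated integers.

Op 1: conn=30 S1=42 S2=42 S3=42 S4=30 blocked=[]
Op 2: conn=13 S1=42 S2=42 S3=42 S4=13 blocked=[]
Op 3: conn=4 S1=33 S2=42 S3=42 S4=13 blocked=[]
Op 4: conn=4 S1=33 S2=56 S3=42 S4=13 blocked=[]
Op 5: conn=-8 S1=33 S2=56 S3=30 S4=13 blocked=[1, 2, 3, 4]
Op 6: conn=-27 S1=33 S2=37 S3=30 S4=13 blocked=[1, 2, 3, 4]
Op 7: conn=-40 S1=33 S2=24 S3=30 S4=13 blocked=[1, 2, 3, 4]
Op 8: conn=-52 S1=33 S2=24 S3=18 S4=13 blocked=[1, 2, 3, 4]
Op 9: conn=-31 S1=33 S2=24 S3=18 S4=13 blocked=[1, 2, 3, 4]

Answer: -31 33 24 18 13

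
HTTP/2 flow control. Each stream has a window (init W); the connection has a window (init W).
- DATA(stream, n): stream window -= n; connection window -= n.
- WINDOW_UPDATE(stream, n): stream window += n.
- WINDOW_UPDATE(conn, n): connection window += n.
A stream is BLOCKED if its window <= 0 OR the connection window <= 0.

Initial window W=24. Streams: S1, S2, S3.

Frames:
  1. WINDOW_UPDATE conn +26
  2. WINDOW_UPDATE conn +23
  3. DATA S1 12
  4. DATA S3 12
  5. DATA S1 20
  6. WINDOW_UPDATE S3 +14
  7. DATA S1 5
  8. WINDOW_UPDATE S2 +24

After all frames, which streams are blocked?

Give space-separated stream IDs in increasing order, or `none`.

Answer: S1

Derivation:
Op 1: conn=50 S1=24 S2=24 S3=24 blocked=[]
Op 2: conn=73 S1=24 S2=24 S3=24 blocked=[]
Op 3: conn=61 S1=12 S2=24 S3=24 blocked=[]
Op 4: conn=49 S1=12 S2=24 S3=12 blocked=[]
Op 5: conn=29 S1=-8 S2=24 S3=12 blocked=[1]
Op 6: conn=29 S1=-8 S2=24 S3=26 blocked=[1]
Op 7: conn=24 S1=-13 S2=24 S3=26 blocked=[1]
Op 8: conn=24 S1=-13 S2=48 S3=26 blocked=[1]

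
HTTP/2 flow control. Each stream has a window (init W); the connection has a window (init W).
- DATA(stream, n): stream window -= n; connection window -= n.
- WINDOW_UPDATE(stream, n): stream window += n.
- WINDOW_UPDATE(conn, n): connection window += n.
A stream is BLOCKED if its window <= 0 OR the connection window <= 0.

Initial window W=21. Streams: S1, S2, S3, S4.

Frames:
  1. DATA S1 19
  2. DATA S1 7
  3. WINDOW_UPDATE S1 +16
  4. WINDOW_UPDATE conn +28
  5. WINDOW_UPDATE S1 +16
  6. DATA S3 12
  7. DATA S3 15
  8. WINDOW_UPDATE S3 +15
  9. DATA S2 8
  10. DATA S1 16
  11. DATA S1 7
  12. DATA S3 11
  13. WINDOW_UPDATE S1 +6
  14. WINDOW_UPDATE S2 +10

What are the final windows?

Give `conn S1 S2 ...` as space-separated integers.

Answer: -46 10 23 -2 21

Derivation:
Op 1: conn=2 S1=2 S2=21 S3=21 S4=21 blocked=[]
Op 2: conn=-5 S1=-5 S2=21 S3=21 S4=21 blocked=[1, 2, 3, 4]
Op 3: conn=-5 S1=11 S2=21 S3=21 S4=21 blocked=[1, 2, 3, 4]
Op 4: conn=23 S1=11 S2=21 S3=21 S4=21 blocked=[]
Op 5: conn=23 S1=27 S2=21 S3=21 S4=21 blocked=[]
Op 6: conn=11 S1=27 S2=21 S3=9 S4=21 blocked=[]
Op 7: conn=-4 S1=27 S2=21 S3=-6 S4=21 blocked=[1, 2, 3, 4]
Op 8: conn=-4 S1=27 S2=21 S3=9 S4=21 blocked=[1, 2, 3, 4]
Op 9: conn=-12 S1=27 S2=13 S3=9 S4=21 blocked=[1, 2, 3, 4]
Op 10: conn=-28 S1=11 S2=13 S3=9 S4=21 blocked=[1, 2, 3, 4]
Op 11: conn=-35 S1=4 S2=13 S3=9 S4=21 blocked=[1, 2, 3, 4]
Op 12: conn=-46 S1=4 S2=13 S3=-2 S4=21 blocked=[1, 2, 3, 4]
Op 13: conn=-46 S1=10 S2=13 S3=-2 S4=21 blocked=[1, 2, 3, 4]
Op 14: conn=-46 S1=10 S2=23 S3=-2 S4=21 blocked=[1, 2, 3, 4]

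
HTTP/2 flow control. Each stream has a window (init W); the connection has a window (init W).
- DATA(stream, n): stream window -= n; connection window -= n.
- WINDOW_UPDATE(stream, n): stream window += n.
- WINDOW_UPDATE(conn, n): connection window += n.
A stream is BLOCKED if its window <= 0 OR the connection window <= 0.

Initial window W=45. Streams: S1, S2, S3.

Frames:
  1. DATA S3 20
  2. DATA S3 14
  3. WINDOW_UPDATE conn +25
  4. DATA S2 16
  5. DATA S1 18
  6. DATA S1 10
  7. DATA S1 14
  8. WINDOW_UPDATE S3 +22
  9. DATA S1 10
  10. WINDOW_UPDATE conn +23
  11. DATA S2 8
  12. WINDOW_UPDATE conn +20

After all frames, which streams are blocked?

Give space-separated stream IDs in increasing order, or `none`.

Op 1: conn=25 S1=45 S2=45 S3=25 blocked=[]
Op 2: conn=11 S1=45 S2=45 S3=11 blocked=[]
Op 3: conn=36 S1=45 S2=45 S3=11 blocked=[]
Op 4: conn=20 S1=45 S2=29 S3=11 blocked=[]
Op 5: conn=2 S1=27 S2=29 S3=11 blocked=[]
Op 6: conn=-8 S1=17 S2=29 S3=11 blocked=[1, 2, 3]
Op 7: conn=-22 S1=3 S2=29 S3=11 blocked=[1, 2, 3]
Op 8: conn=-22 S1=3 S2=29 S3=33 blocked=[1, 2, 3]
Op 9: conn=-32 S1=-7 S2=29 S3=33 blocked=[1, 2, 3]
Op 10: conn=-9 S1=-7 S2=29 S3=33 blocked=[1, 2, 3]
Op 11: conn=-17 S1=-7 S2=21 S3=33 blocked=[1, 2, 3]
Op 12: conn=3 S1=-7 S2=21 S3=33 blocked=[1]

Answer: S1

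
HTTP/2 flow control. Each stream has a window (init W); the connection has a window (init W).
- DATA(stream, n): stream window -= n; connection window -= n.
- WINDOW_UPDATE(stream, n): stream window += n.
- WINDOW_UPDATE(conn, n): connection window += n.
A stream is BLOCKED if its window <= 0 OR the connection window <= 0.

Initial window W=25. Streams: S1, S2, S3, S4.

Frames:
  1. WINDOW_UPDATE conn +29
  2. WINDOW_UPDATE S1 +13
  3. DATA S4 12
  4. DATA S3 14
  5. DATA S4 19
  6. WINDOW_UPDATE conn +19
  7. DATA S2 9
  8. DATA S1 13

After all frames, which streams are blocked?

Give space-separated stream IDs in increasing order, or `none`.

Op 1: conn=54 S1=25 S2=25 S3=25 S4=25 blocked=[]
Op 2: conn=54 S1=38 S2=25 S3=25 S4=25 blocked=[]
Op 3: conn=42 S1=38 S2=25 S3=25 S4=13 blocked=[]
Op 4: conn=28 S1=38 S2=25 S3=11 S4=13 blocked=[]
Op 5: conn=9 S1=38 S2=25 S3=11 S4=-6 blocked=[4]
Op 6: conn=28 S1=38 S2=25 S3=11 S4=-6 blocked=[4]
Op 7: conn=19 S1=38 S2=16 S3=11 S4=-6 blocked=[4]
Op 8: conn=6 S1=25 S2=16 S3=11 S4=-6 blocked=[4]

Answer: S4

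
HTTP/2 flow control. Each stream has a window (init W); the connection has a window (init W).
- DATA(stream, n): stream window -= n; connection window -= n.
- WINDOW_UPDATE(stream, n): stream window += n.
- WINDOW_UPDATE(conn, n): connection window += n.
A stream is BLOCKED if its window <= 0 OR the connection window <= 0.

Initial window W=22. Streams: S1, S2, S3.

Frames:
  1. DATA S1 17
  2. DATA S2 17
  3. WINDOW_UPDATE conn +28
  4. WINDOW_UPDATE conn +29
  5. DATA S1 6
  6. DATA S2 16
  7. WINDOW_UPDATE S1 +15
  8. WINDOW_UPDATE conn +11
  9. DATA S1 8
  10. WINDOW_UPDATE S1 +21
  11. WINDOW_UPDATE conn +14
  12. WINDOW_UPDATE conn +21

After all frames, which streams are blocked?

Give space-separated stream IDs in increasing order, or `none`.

Answer: S2

Derivation:
Op 1: conn=5 S1=5 S2=22 S3=22 blocked=[]
Op 2: conn=-12 S1=5 S2=5 S3=22 blocked=[1, 2, 3]
Op 3: conn=16 S1=5 S2=5 S3=22 blocked=[]
Op 4: conn=45 S1=5 S2=5 S3=22 blocked=[]
Op 5: conn=39 S1=-1 S2=5 S3=22 blocked=[1]
Op 6: conn=23 S1=-1 S2=-11 S3=22 blocked=[1, 2]
Op 7: conn=23 S1=14 S2=-11 S3=22 blocked=[2]
Op 8: conn=34 S1=14 S2=-11 S3=22 blocked=[2]
Op 9: conn=26 S1=6 S2=-11 S3=22 blocked=[2]
Op 10: conn=26 S1=27 S2=-11 S3=22 blocked=[2]
Op 11: conn=40 S1=27 S2=-11 S3=22 blocked=[2]
Op 12: conn=61 S1=27 S2=-11 S3=22 blocked=[2]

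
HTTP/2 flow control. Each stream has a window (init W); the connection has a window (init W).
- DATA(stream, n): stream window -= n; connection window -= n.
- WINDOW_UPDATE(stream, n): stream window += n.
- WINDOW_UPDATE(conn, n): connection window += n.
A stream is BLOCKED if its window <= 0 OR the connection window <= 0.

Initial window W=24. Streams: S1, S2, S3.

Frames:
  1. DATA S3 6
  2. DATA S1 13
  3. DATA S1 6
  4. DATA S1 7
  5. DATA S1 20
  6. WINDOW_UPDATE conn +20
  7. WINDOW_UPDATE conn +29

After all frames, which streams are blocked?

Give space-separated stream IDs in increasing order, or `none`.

Answer: S1

Derivation:
Op 1: conn=18 S1=24 S2=24 S3=18 blocked=[]
Op 2: conn=5 S1=11 S2=24 S3=18 blocked=[]
Op 3: conn=-1 S1=5 S2=24 S3=18 blocked=[1, 2, 3]
Op 4: conn=-8 S1=-2 S2=24 S3=18 blocked=[1, 2, 3]
Op 5: conn=-28 S1=-22 S2=24 S3=18 blocked=[1, 2, 3]
Op 6: conn=-8 S1=-22 S2=24 S3=18 blocked=[1, 2, 3]
Op 7: conn=21 S1=-22 S2=24 S3=18 blocked=[1]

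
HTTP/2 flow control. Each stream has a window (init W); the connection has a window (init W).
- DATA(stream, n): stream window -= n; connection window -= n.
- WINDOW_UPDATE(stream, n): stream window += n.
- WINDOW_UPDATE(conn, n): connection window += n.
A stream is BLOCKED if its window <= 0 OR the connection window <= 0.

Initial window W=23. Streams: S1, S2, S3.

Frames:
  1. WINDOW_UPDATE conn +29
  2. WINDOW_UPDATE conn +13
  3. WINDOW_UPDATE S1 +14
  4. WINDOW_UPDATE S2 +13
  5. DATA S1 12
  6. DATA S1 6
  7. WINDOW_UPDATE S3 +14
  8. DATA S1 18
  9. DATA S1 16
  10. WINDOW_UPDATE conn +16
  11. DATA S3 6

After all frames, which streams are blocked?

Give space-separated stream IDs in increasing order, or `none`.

Answer: S1

Derivation:
Op 1: conn=52 S1=23 S2=23 S3=23 blocked=[]
Op 2: conn=65 S1=23 S2=23 S3=23 blocked=[]
Op 3: conn=65 S1=37 S2=23 S3=23 blocked=[]
Op 4: conn=65 S1=37 S2=36 S3=23 blocked=[]
Op 5: conn=53 S1=25 S2=36 S3=23 blocked=[]
Op 6: conn=47 S1=19 S2=36 S3=23 blocked=[]
Op 7: conn=47 S1=19 S2=36 S3=37 blocked=[]
Op 8: conn=29 S1=1 S2=36 S3=37 blocked=[]
Op 9: conn=13 S1=-15 S2=36 S3=37 blocked=[1]
Op 10: conn=29 S1=-15 S2=36 S3=37 blocked=[1]
Op 11: conn=23 S1=-15 S2=36 S3=31 blocked=[1]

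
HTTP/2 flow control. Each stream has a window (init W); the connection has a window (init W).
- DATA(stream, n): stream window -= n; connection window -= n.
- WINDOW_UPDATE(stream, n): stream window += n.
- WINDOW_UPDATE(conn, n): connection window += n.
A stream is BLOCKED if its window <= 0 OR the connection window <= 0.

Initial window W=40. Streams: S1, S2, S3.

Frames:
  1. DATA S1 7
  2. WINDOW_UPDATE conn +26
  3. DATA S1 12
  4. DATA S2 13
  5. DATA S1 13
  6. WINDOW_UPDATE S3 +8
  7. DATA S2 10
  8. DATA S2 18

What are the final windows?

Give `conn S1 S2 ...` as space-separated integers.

Answer: -7 8 -1 48

Derivation:
Op 1: conn=33 S1=33 S2=40 S3=40 blocked=[]
Op 2: conn=59 S1=33 S2=40 S3=40 blocked=[]
Op 3: conn=47 S1=21 S2=40 S3=40 blocked=[]
Op 4: conn=34 S1=21 S2=27 S3=40 blocked=[]
Op 5: conn=21 S1=8 S2=27 S3=40 blocked=[]
Op 6: conn=21 S1=8 S2=27 S3=48 blocked=[]
Op 7: conn=11 S1=8 S2=17 S3=48 blocked=[]
Op 8: conn=-7 S1=8 S2=-1 S3=48 blocked=[1, 2, 3]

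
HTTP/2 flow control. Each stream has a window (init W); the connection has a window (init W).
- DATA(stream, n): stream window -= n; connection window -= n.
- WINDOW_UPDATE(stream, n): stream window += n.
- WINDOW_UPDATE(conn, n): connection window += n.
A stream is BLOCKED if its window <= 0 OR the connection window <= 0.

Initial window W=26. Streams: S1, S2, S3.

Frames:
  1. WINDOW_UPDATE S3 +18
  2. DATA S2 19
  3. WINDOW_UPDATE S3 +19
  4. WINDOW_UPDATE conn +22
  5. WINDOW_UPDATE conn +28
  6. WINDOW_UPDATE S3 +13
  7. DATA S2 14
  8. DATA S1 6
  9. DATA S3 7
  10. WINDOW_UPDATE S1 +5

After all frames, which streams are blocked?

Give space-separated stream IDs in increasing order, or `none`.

Op 1: conn=26 S1=26 S2=26 S3=44 blocked=[]
Op 2: conn=7 S1=26 S2=7 S3=44 blocked=[]
Op 3: conn=7 S1=26 S2=7 S3=63 blocked=[]
Op 4: conn=29 S1=26 S2=7 S3=63 blocked=[]
Op 5: conn=57 S1=26 S2=7 S3=63 blocked=[]
Op 6: conn=57 S1=26 S2=7 S3=76 blocked=[]
Op 7: conn=43 S1=26 S2=-7 S3=76 blocked=[2]
Op 8: conn=37 S1=20 S2=-7 S3=76 blocked=[2]
Op 9: conn=30 S1=20 S2=-7 S3=69 blocked=[2]
Op 10: conn=30 S1=25 S2=-7 S3=69 blocked=[2]

Answer: S2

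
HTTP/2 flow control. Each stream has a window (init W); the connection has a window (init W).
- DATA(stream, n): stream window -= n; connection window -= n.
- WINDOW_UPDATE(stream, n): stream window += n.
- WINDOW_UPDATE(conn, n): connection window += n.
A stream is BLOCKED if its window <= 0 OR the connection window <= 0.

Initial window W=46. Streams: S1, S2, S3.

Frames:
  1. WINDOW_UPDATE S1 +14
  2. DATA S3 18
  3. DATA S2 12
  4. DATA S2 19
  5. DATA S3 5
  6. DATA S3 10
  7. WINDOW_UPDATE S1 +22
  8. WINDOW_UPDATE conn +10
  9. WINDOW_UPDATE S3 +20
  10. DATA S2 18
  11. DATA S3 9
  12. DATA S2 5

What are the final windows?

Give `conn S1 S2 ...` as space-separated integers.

Op 1: conn=46 S1=60 S2=46 S3=46 blocked=[]
Op 2: conn=28 S1=60 S2=46 S3=28 blocked=[]
Op 3: conn=16 S1=60 S2=34 S3=28 blocked=[]
Op 4: conn=-3 S1=60 S2=15 S3=28 blocked=[1, 2, 3]
Op 5: conn=-8 S1=60 S2=15 S3=23 blocked=[1, 2, 3]
Op 6: conn=-18 S1=60 S2=15 S3=13 blocked=[1, 2, 3]
Op 7: conn=-18 S1=82 S2=15 S3=13 blocked=[1, 2, 3]
Op 8: conn=-8 S1=82 S2=15 S3=13 blocked=[1, 2, 3]
Op 9: conn=-8 S1=82 S2=15 S3=33 blocked=[1, 2, 3]
Op 10: conn=-26 S1=82 S2=-3 S3=33 blocked=[1, 2, 3]
Op 11: conn=-35 S1=82 S2=-3 S3=24 blocked=[1, 2, 3]
Op 12: conn=-40 S1=82 S2=-8 S3=24 blocked=[1, 2, 3]

Answer: -40 82 -8 24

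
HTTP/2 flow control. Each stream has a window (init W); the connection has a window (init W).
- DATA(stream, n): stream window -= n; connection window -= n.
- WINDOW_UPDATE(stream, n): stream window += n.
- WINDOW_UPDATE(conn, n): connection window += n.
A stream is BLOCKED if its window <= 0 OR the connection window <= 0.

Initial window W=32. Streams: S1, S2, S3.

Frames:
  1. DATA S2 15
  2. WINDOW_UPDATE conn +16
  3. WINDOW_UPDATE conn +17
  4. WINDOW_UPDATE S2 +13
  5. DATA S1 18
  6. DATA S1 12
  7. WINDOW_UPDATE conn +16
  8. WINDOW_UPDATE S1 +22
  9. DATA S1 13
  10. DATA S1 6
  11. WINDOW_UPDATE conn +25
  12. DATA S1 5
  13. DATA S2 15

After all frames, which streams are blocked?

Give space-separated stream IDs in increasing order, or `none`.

Op 1: conn=17 S1=32 S2=17 S3=32 blocked=[]
Op 2: conn=33 S1=32 S2=17 S3=32 blocked=[]
Op 3: conn=50 S1=32 S2=17 S3=32 blocked=[]
Op 4: conn=50 S1=32 S2=30 S3=32 blocked=[]
Op 5: conn=32 S1=14 S2=30 S3=32 blocked=[]
Op 6: conn=20 S1=2 S2=30 S3=32 blocked=[]
Op 7: conn=36 S1=2 S2=30 S3=32 blocked=[]
Op 8: conn=36 S1=24 S2=30 S3=32 blocked=[]
Op 9: conn=23 S1=11 S2=30 S3=32 blocked=[]
Op 10: conn=17 S1=5 S2=30 S3=32 blocked=[]
Op 11: conn=42 S1=5 S2=30 S3=32 blocked=[]
Op 12: conn=37 S1=0 S2=30 S3=32 blocked=[1]
Op 13: conn=22 S1=0 S2=15 S3=32 blocked=[1]

Answer: S1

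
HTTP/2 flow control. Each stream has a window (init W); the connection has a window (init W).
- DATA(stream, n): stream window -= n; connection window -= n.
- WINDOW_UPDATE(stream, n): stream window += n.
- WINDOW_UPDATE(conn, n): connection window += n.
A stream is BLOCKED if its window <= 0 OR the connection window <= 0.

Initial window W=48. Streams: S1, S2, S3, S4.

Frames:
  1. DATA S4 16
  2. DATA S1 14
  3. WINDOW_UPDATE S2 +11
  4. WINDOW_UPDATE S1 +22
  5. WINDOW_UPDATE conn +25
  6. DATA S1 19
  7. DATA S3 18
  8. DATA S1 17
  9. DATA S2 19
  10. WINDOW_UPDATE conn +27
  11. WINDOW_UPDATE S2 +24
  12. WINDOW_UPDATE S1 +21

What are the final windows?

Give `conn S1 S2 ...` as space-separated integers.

Op 1: conn=32 S1=48 S2=48 S3=48 S4=32 blocked=[]
Op 2: conn=18 S1=34 S2=48 S3=48 S4=32 blocked=[]
Op 3: conn=18 S1=34 S2=59 S3=48 S4=32 blocked=[]
Op 4: conn=18 S1=56 S2=59 S3=48 S4=32 blocked=[]
Op 5: conn=43 S1=56 S2=59 S3=48 S4=32 blocked=[]
Op 6: conn=24 S1=37 S2=59 S3=48 S4=32 blocked=[]
Op 7: conn=6 S1=37 S2=59 S3=30 S4=32 blocked=[]
Op 8: conn=-11 S1=20 S2=59 S3=30 S4=32 blocked=[1, 2, 3, 4]
Op 9: conn=-30 S1=20 S2=40 S3=30 S4=32 blocked=[1, 2, 3, 4]
Op 10: conn=-3 S1=20 S2=40 S3=30 S4=32 blocked=[1, 2, 3, 4]
Op 11: conn=-3 S1=20 S2=64 S3=30 S4=32 blocked=[1, 2, 3, 4]
Op 12: conn=-3 S1=41 S2=64 S3=30 S4=32 blocked=[1, 2, 3, 4]

Answer: -3 41 64 30 32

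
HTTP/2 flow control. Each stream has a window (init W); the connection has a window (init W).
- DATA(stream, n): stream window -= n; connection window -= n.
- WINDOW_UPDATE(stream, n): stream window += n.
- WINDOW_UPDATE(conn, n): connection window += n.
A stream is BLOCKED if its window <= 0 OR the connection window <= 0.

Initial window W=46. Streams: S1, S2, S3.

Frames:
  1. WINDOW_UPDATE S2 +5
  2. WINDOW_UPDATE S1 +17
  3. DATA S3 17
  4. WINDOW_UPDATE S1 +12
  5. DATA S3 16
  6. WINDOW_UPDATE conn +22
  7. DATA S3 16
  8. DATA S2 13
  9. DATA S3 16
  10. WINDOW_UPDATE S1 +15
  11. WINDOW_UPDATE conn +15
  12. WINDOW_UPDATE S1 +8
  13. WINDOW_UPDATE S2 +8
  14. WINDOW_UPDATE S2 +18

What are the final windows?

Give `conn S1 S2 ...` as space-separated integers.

Op 1: conn=46 S1=46 S2=51 S3=46 blocked=[]
Op 2: conn=46 S1=63 S2=51 S3=46 blocked=[]
Op 3: conn=29 S1=63 S2=51 S3=29 blocked=[]
Op 4: conn=29 S1=75 S2=51 S3=29 blocked=[]
Op 5: conn=13 S1=75 S2=51 S3=13 blocked=[]
Op 6: conn=35 S1=75 S2=51 S3=13 blocked=[]
Op 7: conn=19 S1=75 S2=51 S3=-3 blocked=[3]
Op 8: conn=6 S1=75 S2=38 S3=-3 blocked=[3]
Op 9: conn=-10 S1=75 S2=38 S3=-19 blocked=[1, 2, 3]
Op 10: conn=-10 S1=90 S2=38 S3=-19 blocked=[1, 2, 3]
Op 11: conn=5 S1=90 S2=38 S3=-19 blocked=[3]
Op 12: conn=5 S1=98 S2=38 S3=-19 blocked=[3]
Op 13: conn=5 S1=98 S2=46 S3=-19 blocked=[3]
Op 14: conn=5 S1=98 S2=64 S3=-19 blocked=[3]

Answer: 5 98 64 -19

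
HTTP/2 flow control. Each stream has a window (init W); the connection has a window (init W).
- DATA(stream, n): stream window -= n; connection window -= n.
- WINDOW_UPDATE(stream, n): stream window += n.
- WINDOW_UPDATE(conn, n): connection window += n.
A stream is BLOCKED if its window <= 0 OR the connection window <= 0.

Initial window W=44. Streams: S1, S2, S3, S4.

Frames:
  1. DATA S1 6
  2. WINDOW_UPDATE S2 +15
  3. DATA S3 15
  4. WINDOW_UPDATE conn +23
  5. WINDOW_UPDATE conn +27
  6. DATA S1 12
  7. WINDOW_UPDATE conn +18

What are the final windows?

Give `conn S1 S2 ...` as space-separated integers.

Answer: 79 26 59 29 44

Derivation:
Op 1: conn=38 S1=38 S2=44 S3=44 S4=44 blocked=[]
Op 2: conn=38 S1=38 S2=59 S3=44 S4=44 blocked=[]
Op 3: conn=23 S1=38 S2=59 S3=29 S4=44 blocked=[]
Op 4: conn=46 S1=38 S2=59 S3=29 S4=44 blocked=[]
Op 5: conn=73 S1=38 S2=59 S3=29 S4=44 blocked=[]
Op 6: conn=61 S1=26 S2=59 S3=29 S4=44 blocked=[]
Op 7: conn=79 S1=26 S2=59 S3=29 S4=44 blocked=[]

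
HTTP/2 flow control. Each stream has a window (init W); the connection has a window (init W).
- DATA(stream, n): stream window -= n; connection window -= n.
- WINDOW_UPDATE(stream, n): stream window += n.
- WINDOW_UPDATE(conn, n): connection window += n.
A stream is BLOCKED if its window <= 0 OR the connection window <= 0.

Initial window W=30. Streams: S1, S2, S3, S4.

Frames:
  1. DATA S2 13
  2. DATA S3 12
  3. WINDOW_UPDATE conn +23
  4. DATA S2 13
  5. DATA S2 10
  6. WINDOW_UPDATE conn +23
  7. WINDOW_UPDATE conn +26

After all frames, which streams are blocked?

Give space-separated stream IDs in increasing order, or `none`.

Op 1: conn=17 S1=30 S2=17 S3=30 S4=30 blocked=[]
Op 2: conn=5 S1=30 S2=17 S3=18 S4=30 blocked=[]
Op 3: conn=28 S1=30 S2=17 S3=18 S4=30 blocked=[]
Op 4: conn=15 S1=30 S2=4 S3=18 S4=30 blocked=[]
Op 5: conn=5 S1=30 S2=-6 S3=18 S4=30 blocked=[2]
Op 6: conn=28 S1=30 S2=-6 S3=18 S4=30 blocked=[2]
Op 7: conn=54 S1=30 S2=-6 S3=18 S4=30 blocked=[2]

Answer: S2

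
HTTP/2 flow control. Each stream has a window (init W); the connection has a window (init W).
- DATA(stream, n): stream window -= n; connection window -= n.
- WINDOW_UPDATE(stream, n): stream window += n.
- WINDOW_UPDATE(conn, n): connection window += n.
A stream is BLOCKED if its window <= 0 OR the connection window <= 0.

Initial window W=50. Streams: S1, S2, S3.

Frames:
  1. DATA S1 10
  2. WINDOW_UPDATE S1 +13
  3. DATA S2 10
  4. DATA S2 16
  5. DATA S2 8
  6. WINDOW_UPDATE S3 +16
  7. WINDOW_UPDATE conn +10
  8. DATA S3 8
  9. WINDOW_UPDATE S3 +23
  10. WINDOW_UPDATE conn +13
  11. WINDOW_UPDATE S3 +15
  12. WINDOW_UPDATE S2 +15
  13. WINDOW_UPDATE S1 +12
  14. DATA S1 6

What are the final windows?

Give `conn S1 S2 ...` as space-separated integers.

Op 1: conn=40 S1=40 S2=50 S3=50 blocked=[]
Op 2: conn=40 S1=53 S2=50 S3=50 blocked=[]
Op 3: conn=30 S1=53 S2=40 S3=50 blocked=[]
Op 4: conn=14 S1=53 S2=24 S3=50 blocked=[]
Op 5: conn=6 S1=53 S2=16 S3=50 blocked=[]
Op 6: conn=6 S1=53 S2=16 S3=66 blocked=[]
Op 7: conn=16 S1=53 S2=16 S3=66 blocked=[]
Op 8: conn=8 S1=53 S2=16 S3=58 blocked=[]
Op 9: conn=8 S1=53 S2=16 S3=81 blocked=[]
Op 10: conn=21 S1=53 S2=16 S3=81 blocked=[]
Op 11: conn=21 S1=53 S2=16 S3=96 blocked=[]
Op 12: conn=21 S1=53 S2=31 S3=96 blocked=[]
Op 13: conn=21 S1=65 S2=31 S3=96 blocked=[]
Op 14: conn=15 S1=59 S2=31 S3=96 blocked=[]

Answer: 15 59 31 96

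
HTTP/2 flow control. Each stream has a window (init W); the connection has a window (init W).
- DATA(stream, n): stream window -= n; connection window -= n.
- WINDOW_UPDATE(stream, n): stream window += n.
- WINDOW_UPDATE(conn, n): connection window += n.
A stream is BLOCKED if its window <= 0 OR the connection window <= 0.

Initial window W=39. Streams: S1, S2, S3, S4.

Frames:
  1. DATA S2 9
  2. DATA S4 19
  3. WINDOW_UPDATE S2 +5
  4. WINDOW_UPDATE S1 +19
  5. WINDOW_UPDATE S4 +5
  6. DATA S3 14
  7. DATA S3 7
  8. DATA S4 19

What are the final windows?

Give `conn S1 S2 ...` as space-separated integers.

Op 1: conn=30 S1=39 S2=30 S3=39 S4=39 blocked=[]
Op 2: conn=11 S1=39 S2=30 S3=39 S4=20 blocked=[]
Op 3: conn=11 S1=39 S2=35 S3=39 S4=20 blocked=[]
Op 4: conn=11 S1=58 S2=35 S3=39 S4=20 blocked=[]
Op 5: conn=11 S1=58 S2=35 S3=39 S4=25 blocked=[]
Op 6: conn=-3 S1=58 S2=35 S3=25 S4=25 blocked=[1, 2, 3, 4]
Op 7: conn=-10 S1=58 S2=35 S3=18 S4=25 blocked=[1, 2, 3, 4]
Op 8: conn=-29 S1=58 S2=35 S3=18 S4=6 blocked=[1, 2, 3, 4]

Answer: -29 58 35 18 6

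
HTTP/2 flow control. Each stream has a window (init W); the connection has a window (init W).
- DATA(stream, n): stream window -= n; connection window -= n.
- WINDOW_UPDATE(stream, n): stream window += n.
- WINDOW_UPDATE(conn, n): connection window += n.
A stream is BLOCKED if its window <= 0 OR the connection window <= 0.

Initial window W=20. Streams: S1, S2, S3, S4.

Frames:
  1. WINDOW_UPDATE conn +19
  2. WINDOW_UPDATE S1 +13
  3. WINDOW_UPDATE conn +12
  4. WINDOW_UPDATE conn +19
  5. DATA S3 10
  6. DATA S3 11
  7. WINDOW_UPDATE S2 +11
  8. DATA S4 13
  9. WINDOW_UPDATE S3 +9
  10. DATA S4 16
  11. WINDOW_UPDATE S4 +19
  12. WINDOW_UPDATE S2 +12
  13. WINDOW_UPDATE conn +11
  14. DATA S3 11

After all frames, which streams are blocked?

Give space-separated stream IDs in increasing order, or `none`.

Answer: S3

Derivation:
Op 1: conn=39 S1=20 S2=20 S3=20 S4=20 blocked=[]
Op 2: conn=39 S1=33 S2=20 S3=20 S4=20 blocked=[]
Op 3: conn=51 S1=33 S2=20 S3=20 S4=20 blocked=[]
Op 4: conn=70 S1=33 S2=20 S3=20 S4=20 blocked=[]
Op 5: conn=60 S1=33 S2=20 S3=10 S4=20 blocked=[]
Op 6: conn=49 S1=33 S2=20 S3=-1 S4=20 blocked=[3]
Op 7: conn=49 S1=33 S2=31 S3=-1 S4=20 blocked=[3]
Op 8: conn=36 S1=33 S2=31 S3=-1 S4=7 blocked=[3]
Op 9: conn=36 S1=33 S2=31 S3=8 S4=7 blocked=[]
Op 10: conn=20 S1=33 S2=31 S3=8 S4=-9 blocked=[4]
Op 11: conn=20 S1=33 S2=31 S3=8 S4=10 blocked=[]
Op 12: conn=20 S1=33 S2=43 S3=8 S4=10 blocked=[]
Op 13: conn=31 S1=33 S2=43 S3=8 S4=10 blocked=[]
Op 14: conn=20 S1=33 S2=43 S3=-3 S4=10 blocked=[3]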